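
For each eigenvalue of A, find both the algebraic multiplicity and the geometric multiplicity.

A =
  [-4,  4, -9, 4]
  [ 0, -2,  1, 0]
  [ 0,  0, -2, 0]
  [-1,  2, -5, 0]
λ = -2: alg = 4, geom = 2

Step 1 — factor the characteristic polynomial to read off the algebraic multiplicities:
  χ_A(x) = (x + 2)^4

Step 2 — compute geometric multiplicities via the rank-nullity identity g(λ) = n − rank(A − λI):
  rank(A − (-2)·I) = 2, so dim ker(A − (-2)·I) = n − 2 = 2

Summary:
  λ = -2: algebraic multiplicity = 4, geometric multiplicity = 2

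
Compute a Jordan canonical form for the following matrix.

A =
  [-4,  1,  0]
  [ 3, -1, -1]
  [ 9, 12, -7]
J_3(-4)

The characteristic polynomial is
  det(x·I − A) = x^3 + 12*x^2 + 48*x + 64 = (x + 4)^3

Eigenvalues and multiplicities (the geometric multiplicity of λ is n − rank(A − λI), which equals the number of Jordan blocks for λ):
  λ = -4: algebraic multiplicity = 3, geometric multiplicity = 1

Determining the block sizes for each eigenvalue:
  λ = -4: one block (gm = 1), so the single block has size am = 3 → block sizes [3]

Assembling the blocks gives a Jordan form
J =
  [-4,  1,  0]
  [ 0, -4,  1]
  [ 0,  0, -4]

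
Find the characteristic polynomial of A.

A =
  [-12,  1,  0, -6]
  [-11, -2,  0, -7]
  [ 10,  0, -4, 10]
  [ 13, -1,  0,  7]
x^4 + 11*x^3 + 36*x^2 + 16*x - 64

Expanding det(x·I − A) (e.g. by cofactor expansion or by noting that A is similar to its Jordan form J, which has the same characteristic polynomial as A) gives
  χ_A(x) = x^4 + 11*x^3 + 36*x^2 + 16*x - 64
which factors as (x - 1)*(x + 4)^3. The eigenvalues (with algebraic multiplicities) are λ = -4 with multiplicity 3, λ = 1 with multiplicity 1.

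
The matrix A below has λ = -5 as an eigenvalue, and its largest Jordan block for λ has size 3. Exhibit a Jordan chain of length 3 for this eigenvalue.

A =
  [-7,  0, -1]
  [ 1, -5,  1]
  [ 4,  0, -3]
A Jordan chain for λ = -5 of length 3:
v_1 = (0, 2, 0)ᵀ
v_2 = (-2, 1, 4)ᵀ
v_3 = (1, 0, 0)ᵀ

Let N = A − (-5)·I. We want v_3 with N^3 v_3 = 0 but N^2 v_3 ≠ 0; then v_{j-1} := N · v_j for j = 3, …, 2.

Pick v_3 = (1, 0, 0)ᵀ.
Then v_2 = N · v_3 = (-2, 1, 4)ᵀ.
Then v_1 = N · v_2 = (0, 2, 0)ᵀ.

Sanity check: (A − (-5)·I) v_1 = (0, 0, 0)ᵀ = 0. ✓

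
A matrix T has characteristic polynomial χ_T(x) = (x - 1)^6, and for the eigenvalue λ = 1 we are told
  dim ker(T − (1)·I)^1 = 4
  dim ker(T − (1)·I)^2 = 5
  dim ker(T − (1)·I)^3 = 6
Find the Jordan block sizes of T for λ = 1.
Block sizes for λ = 1: [3, 1, 1, 1]

From the dimensions of kernels of powers, the number of Jordan blocks of size at least j is d_j − d_{j−1} where d_j = dim ker(N^j) (with d_0 = 0). Computing the differences gives [4, 1, 1].
The number of blocks of size exactly k is (#blocks of size ≥ k) − (#blocks of size ≥ k + 1), so the partition is: 3 block(s) of size 1, 1 block(s) of size 3.
In nonincreasing order the block sizes are [3, 1, 1, 1].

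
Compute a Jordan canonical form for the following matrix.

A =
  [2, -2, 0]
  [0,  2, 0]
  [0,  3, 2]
J_2(2) ⊕ J_1(2)

The characteristic polynomial is
  det(x·I − A) = x^3 - 6*x^2 + 12*x - 8 = (x - 2)^3

Eigenvalues and multiplicities (the geometric multiplicity of λ is n − rank(A − λI), which equals the number of Jordan blocks for λ):
  λ = 2: algebraic multiplicity = 3, geometric multiplicity = 2

Determining the block sizes for each eigenvalue:
  λ = 2: 2 blocks summing to 3 forces exactly one block of size 2 and the rest size 1 → block sizes [2, 1]

Assembling the blocks gives a Jordan form
J =
  [2, 1, 0]
  [0, 2, 0]
  [0, 0, 2]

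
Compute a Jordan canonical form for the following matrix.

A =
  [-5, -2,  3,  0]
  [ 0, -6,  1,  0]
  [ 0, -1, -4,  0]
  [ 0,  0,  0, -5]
J_3(-5) ⊕ J_1(-5)

The characteristic polynomial is
  det(x·I − A) = x^4 + 20*x^3 + 150*x^2 + 500*x + 625 = (x + 5)^4

Eigenvalues and multiplicities (the geometric multiplicity of λ is n − rank(A − λI), which equals the number of Jordan blocks for λ):
  λ = -5: algebraic multiplicity = 4, geometric multiplicity = 2

Determining the block sizes for each eigenvalue:
  λ = -5: with am = 4 and gm = 2, the partition is not yet determined (e.g. several partitions of 4 into 2 parts exist). Let N = A − (-5)·I. Computing rank(N^1) = 2, rank(N^2) = 1, rank(N^3) = 0; the number of blocks of size ≥ j is rank(N^{j−1}) − rank(N^j), giving [2, 1, 1]. So we have 1 block(s) of size 3, 1 block(s) of size 1 → block sizes [3, 1]

Assembling the blocks gives a Jordan form
J =
  [-5,  1,  0,  0]
  [ 0, -5,  1,  0]
  [ 0,  0, -5,  0]
  [ 0,  0,  0, -5]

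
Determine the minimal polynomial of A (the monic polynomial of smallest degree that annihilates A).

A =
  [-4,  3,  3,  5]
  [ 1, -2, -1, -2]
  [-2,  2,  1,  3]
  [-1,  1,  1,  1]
x^3 + 3*x^2 + 3*x + 1

The characteristic polynomial is χ_A(x) = (x + 1)^4, so the eigenvalues are known. The minimal polynomial is
  m_A(x) = Π_λ (x − λ)^{k_λ}
where k_λ is the size of the *largest* Jordan block for λ (equivalently, the smallest k with (A − λI)^k v = 0 for every generalised eigenvector v of λ).

  λ = -1: largest Jordan block has size 3, contributing (x + 1)^3

So m_A(x) = (x + 1)^3 = x^3 + 3*x^2 + 3*x + 1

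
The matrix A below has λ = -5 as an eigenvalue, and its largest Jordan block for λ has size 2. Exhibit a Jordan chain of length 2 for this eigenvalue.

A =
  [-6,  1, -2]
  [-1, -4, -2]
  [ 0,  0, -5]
A Jordan chain for λ = -5 of length 2:
v_1 = (-1, -1, 0)ᵀ
v_2 = (1, 0, 0)ᵀ

Let N = A − (-5)·I. We want v_2 with N^2 v_2 = 0 but N^1 v_2 ≠ 0; then v_{j-1} := N · v_j for j = 2, …, 2.

Pick v_2 = (1, 0, 0)ᵀ.
Then v_1 = N · v_2 = (-1, -1, 0)ᵀ.

Sanity check: (A − (-5)·I) v_1 = (0, 0, 0)ᵀ = 0. ✓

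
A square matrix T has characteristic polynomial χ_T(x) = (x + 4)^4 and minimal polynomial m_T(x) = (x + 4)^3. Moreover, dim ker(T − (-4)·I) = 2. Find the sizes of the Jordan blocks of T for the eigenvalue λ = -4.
Block sizes for λ = -4: [3, 1]

Step 1 — from the characteristic polynomial, algebraic multiplicity of λ = -4 is 4. From dim ker(T − (-4)·I) = 2, there are exactly 2 Jordan blocks for λ = -4.
Step 2 — from the minimal polynomial, the factor (x + 4)^3 tells us the largest block for λ = -4 has size 3.
Step 3 — with total size 4, 2 blocks, and largest block 3, the block sizes (in nonincreasing order) are [3, 1].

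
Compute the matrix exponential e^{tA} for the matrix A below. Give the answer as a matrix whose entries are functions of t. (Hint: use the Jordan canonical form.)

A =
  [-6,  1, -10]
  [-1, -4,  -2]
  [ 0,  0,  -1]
e^{tA} =
  [-t*exp(-5*t) + exp(-5*t), t*exp(-5*t), -2*t*exp(-5*t) - 2*exp(-t) + 2*exp(-5*t)]
  [-t*exp(-5*t), t*exp(-5*t) + exp(-5*t), -2*t*exp(-5*t)]
  [0, 0, exp(-t)]

Strategy: write A = P · J · P⁻¹ where J is a Jordan canonical form, so e^{tA} = P · e^{tJ} · P⁻¹, and e^{tJ} can be computed block-by-block.

A has Jordan form
J =
  [-5,  1,  0]
  [ 0, -5,  0]
  [ 0,  0, -1]
(up to reordering of blocks).

Per-block formulas:
  For a 1×1 block at λ = -1: exp(t · [-1]) = [e^(-1t)].
  For a 2×2 Jordan block J_2(-5): exp(t · J_2(-5)) = e^(-5t)·(I + t·N), where N is the 2×2 nilpotent shift.

After assembling e^{tJ} and conjugating by P, we get:

e^{tA} =
  [-t*exp(-5*t) + exp(-5*t), t*exp(-5*t), -2*t*exp(-5*t) - 2*exp(-t) + 2*exp(-5*t)]
  [-t*exp(-5*t), t*exp(-5*t) + exp(-5*t), -2*t*exp(-5*t)]
  [0, 0, exp(-t)]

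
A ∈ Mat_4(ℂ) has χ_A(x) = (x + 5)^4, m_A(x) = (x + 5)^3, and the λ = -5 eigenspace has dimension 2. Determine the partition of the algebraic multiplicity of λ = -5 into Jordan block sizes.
Block sizes for λ = -5: [3, 1]

Step 1 — from the characteristic polynomial, algebraic multiplicity of λ = -5 is 4. From dim ker(A − (-5)·I) = 2, there are exactly 2 Jordan blocks for λ = -5.
Step 2 — from the minimal polynomial, the factor (x + 5)^3 tells us the largest block for λ = -5 has size 3.
Step 3 — with total size 4, 2 blocks, and largest block 3, the block sizes (in nonincreasing order) are [3, 1].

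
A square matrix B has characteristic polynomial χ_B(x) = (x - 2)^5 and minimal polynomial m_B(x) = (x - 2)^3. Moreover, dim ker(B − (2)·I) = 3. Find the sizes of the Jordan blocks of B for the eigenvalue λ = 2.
Block sizes for λ = 2: [3, 1, 1]

Step 1 — from the characteristic polynomial, algebraic multiplicity of λ = 2 is 5. From dim ker(B − (2)·I) = 3, there are exactly 3 Jordan blocks for λ = 2.
Step 2 — from the minimal polynomial, the factor (x − 2)^3 tells us the largest block for λ = 2 has size 3.
Step 3 — with total size 5, 3 blocks, and largest block 3, the block sizes (in nonincreasing order) are [3, 1, 1].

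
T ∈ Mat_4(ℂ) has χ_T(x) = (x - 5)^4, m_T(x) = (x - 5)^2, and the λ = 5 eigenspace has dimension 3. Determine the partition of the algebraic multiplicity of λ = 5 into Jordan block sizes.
Block sizes for λ = 5: [2, 1, 1]

Step 1 — from the characteristic polynomial, algebraic multiplicity of λ = 5 is 4. From dim ker(T − (5)·I) = 3, there are exactly 3 Jordan blocks for λ = 5.
Step 2 — from the minimal polynomial, the factor (x − 5)^2 tells us the largest block for λ = 5 has size 2.
Step 3 — with total size 4, 3 blocks, and largest block 2, the block sizes (in nonincreasing order) are [2, 1, 1].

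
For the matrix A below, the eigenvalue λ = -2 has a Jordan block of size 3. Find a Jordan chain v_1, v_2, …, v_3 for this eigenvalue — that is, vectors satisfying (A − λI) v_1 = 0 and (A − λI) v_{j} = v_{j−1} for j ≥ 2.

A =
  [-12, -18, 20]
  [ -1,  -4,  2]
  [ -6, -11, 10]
A Jordan chain for λ = -2 of length 3:
v_1 = (-2, 0, -1)ᵀ
v_2 = (-10, -1, -6)ᵀ
v_3 = (1, 0, 0)ᵀ

Let N = A − (-2)·I. We want v_3 with N^3 v_3 = 0 but N^2 v_3 ≠ 0; then v_{j-1} := N · v_j for j = 3, …, 2.

Pick v_3 = (1, 0, 0)ᵀ.
Then v_2 = N · v_3 = (-10, -1, -6)ᵀ.
Then v_1 = N · v_2 = (-2, 0, -1)ᵀ.

Sanity check: (A − (-2)·I) v_1 = (0, 0, 0)ᵀ = 0. ✓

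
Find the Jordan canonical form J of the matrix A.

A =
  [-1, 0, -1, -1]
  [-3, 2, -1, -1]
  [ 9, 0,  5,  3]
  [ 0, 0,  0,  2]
J_2(2) ⊕ J_1(2) ⊕ J_1(2)

The characteristic polynomial is
  det(x·I − A) = x^4 - 8*x^3 + 24*x^2 - 32*x + 16 = (x - 2)^4

Eigenvalues and multiplicities (the geometric multiplicity of λ is n − rank(A − λI), which equals the number of Jordan blocks for λ):
  λ = 2: algebraic multiplicity = 4, geometric multiplicity = 3

Determining the block sizes for each eigenvalue:
  λ = 2: 3 blocks summing to 4 forces exactly one block of size 2 and the rest size 1 → block sizes [2, 1, 1]

Assembling the blocks gives a Jordan form
J =
  [2, 1, 0, 0]
  [0, 2, 0, 0]
  [0, 0, 2, 0]
  [0, 0, 0, 2]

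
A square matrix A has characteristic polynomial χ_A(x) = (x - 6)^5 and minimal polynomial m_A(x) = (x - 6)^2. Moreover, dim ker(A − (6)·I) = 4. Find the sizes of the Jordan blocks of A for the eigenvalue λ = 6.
Block sizes for λ = 6: [2, 1, 1, 1]

Step 1 — from the characteristic polynomial, algebraic multiplicity of λ = 6 is 5. From dim ker(A − (6)·I) = 4, there are exactly 4 Jordan blocks for λ = 6.
Step 2 — from the minimal polynomial, the factor (x − 6)^2 tells us the largest block for λ = 6 has size 2.
Step 3 — with total size 5, 4 blocks, and largest block 2, the block sizes (in nonincreasing order) are [2, 1, 1, 1].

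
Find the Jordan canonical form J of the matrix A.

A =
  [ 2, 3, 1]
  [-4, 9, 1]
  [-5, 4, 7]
J_3(6)

The characteristic polynomial is
  det(x·I − A) = x^3 - 18*x^2 + 108*x - 216 = (x - 6)^3

Eigenvalues and multiplicities (the geometric multiplicity of λ is n − rank(A − λI), which equals the number of Jordan blocks for λ):
  λ = 6: algebraic multiplicity = 3, geometric multiplicity = 1

Determining the block sizes for each eigenvalue:
  λ = 6: one block (gm = 1), so the single block has size am = 3 → block sizes [3]

Assembling the blocks gives a Jordan form
J =
  [6, 1, 0]
  [0, 6, 1]
  [0, 0, 6]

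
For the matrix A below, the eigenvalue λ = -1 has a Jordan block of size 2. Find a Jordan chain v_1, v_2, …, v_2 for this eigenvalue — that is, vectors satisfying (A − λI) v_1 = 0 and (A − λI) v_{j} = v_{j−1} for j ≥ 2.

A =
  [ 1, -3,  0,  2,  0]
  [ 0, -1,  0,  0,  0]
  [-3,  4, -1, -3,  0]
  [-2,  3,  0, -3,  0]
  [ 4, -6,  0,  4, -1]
A Jordan chain for λ = -1 of length 2:
v_1 = (2, 0, -3, -2, 4)ᵀ
v_2 = (1, 0, 0, 0, 0)ᵀ

Let N = A − (-1)·I. We want v_2 with N^2 v_2 = 0 but N^1 v_2 ≠ 0; then v_{j-1} := N · v_j for j = 2, …, 2.

Pick v_2 = (1, 0, 0, 0, 0)ᵀ.
Then v_1 = N · v_2 = (2, 0, -3, -2, 4)ᵀ.

Sanity check: (A − (-1)·I) v_1 = (0, 0, 0, 0, 0)ᵀ = 0. ✓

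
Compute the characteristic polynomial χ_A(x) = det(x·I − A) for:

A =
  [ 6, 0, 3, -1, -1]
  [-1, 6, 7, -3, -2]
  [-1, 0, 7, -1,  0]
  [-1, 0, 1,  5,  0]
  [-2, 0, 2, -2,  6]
x^5 - 30*x^4 + 360*x^3 - 2160*x^2 + 6480*x - 7776

Expanding det(x·I − A) (e.g. by cofactor expansion or by noting that A is similar to its Jordan form J, which has the same characteristic polynomial as A) gives
  χ_A(x) = x^5 - 30*x^4 + 360*x^3 - 2160*x^2 + 6480*x - 7776
which factors as (x - 6)^5. The eigenvalues (with algebraic multiplicities) are λ = 6 with multiplicity 5.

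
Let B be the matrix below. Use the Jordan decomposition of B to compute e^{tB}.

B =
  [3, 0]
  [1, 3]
e^{tB} =
  [exp(3*t), 0]
  [t*exp(3*t), exp(3*t)]

Strategy: write B = P · J · P⁻¹ where J is a Jordan canonical form, so e^{tB} = P · e^{tJ} · P⁻¹, and e^{tJ} can be computed block-by-block.

B has Jordan form
J =
  [3, 1]
  [0, 3]
(up to reordering of blocks).

Per-block formulas:
  For a 2×2 Jordan block J_2(3): exp(t · J_2(3)) = e^(3t)·(I + t·N), where N is the 2×2 nilpotent shift.

After assembling e^{tJ} and conjugating by P, we get:

e^{tB} =
  [exp(3*t), 0]
  [t*exp(3*t), exp(3*t)]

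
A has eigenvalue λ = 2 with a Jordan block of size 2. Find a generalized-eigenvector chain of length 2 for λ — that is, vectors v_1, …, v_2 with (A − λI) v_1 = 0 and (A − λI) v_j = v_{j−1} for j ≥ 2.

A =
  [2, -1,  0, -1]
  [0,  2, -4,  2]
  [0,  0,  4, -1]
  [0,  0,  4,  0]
A Jordan chain for λ = 2 of length 2:
v_1 = (-1, 0, 0, 0)ᵀ
v_2 = (0, 1, 0, 0)ᵀ

Let N = A − (2)·I. We want v_2 with N^2 v_2 = 0 but N^1 v_2 ≠ 0; then v_{j-1} := N · v_j for j = 2, …, 2.

Pick v_2 = (0, 1, 0, 0)ᵀ.
Then v_1 = N · v_2 = (-1, 0, 0, 0)ᵀ.

Sanity check: (A − (2)·I) v_1 = (0, 0, 0, 0)ᵀ = 0. ✓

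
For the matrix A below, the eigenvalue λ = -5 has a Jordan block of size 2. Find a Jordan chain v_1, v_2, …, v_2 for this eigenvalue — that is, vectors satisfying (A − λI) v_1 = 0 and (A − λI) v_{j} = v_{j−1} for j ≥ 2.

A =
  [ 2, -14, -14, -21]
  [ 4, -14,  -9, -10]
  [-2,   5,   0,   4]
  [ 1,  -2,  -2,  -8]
A Jordan chain for λ = -5 of length 2:
v_1 = (7, 4, -2, 1)ᵀ
v_2 = (1, 0, 0, 0)ᵀ

Let N = A − (-5)·I. We want v_2 with N^2 v_2 = 0 but N^1 v_2 ≠ 0; then v_{j-1} := N · v_j for j = 2, …, 2.

Pick v_2 = (1, 0, 0, 0)ᵀ.
Then v_1 = N · v_2 = (7, 4, -2, 1)ᵀ.

Sanity check: (A − (-5)·I) v_1 = (0, 0, 0, 0)ᵀ = 0. ✓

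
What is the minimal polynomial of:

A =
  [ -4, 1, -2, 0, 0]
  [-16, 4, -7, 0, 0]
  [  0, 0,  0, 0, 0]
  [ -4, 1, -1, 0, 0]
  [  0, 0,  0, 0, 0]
x^3

The characteristic polynomial is χ_A(x) = x^5, so the eigenvalues are known. The minimal polynomial is
  m_A(x) = Π_λ (x − λ)^{k_λ}
where k_λ is the size of the *largest* Jordan block for λ (equivalently, the smallest k with (A − λI)^k v = 0 for every generalised eigenvector v of λ).

  λ = 0: largest Jordan block has size 3, contributing (x − 0)^3

So m_A(x) = x^3 = x^3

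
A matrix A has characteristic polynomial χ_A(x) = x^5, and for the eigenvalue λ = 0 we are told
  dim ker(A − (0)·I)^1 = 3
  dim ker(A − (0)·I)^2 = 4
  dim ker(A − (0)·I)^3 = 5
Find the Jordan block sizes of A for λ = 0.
Block sizes for λ = 0: [3, 1, 1]

From the dimensions of kernels of powers, the number of Jordan blocks of size at least j is d_j − d_{j−1} where d_j = dim ker(N^j) (with d_0 = 0). Computing the differences gives [3, 1, 1].
The number of blocks of size exactly k is (#blocks of size ≥ k) − (#blocks of size ≥ k + 1), so the partition is: 2 block(s) of size 1, 1 block(s) of size 3.
In nonincreasing order the block sizes are [3, 1, 1].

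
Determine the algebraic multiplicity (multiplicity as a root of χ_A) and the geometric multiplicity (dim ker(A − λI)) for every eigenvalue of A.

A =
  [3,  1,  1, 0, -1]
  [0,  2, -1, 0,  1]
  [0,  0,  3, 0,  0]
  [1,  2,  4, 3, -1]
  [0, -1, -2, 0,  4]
λ = 3: alg = 5, geom = 2

Step 1 — factor the characteristic polynomial to read off the algebraic multiplicities:
  χ_A(x) = (x - 3)^5

Step 2 — compute geometric multiplicities via the rank-nullity identity g(λ) = n − rank(A − λI):
  rank(A − (3)·I) = 3, so dim ker(A − (3)·I) = n − 3 = 2

Summary:
  λ = 3: algebraic multiplicity = 5, geometric multiplicity = 2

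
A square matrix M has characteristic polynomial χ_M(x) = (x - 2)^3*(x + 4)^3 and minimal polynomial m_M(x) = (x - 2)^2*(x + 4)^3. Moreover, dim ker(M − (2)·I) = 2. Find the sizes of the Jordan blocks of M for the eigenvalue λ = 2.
Block sizes for λ = 2: [2, 1]

Step 1 — from the characteristic polynomial, algebraic multiplicity of λ = 2 is 3. From dim ker(M − (2)·I) = 2, there are exactly 2 Jordan blocks for λ = 2.
Step 2 — from the minimal polynomial, the factor (x − 2)^2 tells us the largest block for λ = 2 has size 2.
Step 3 — with total size 3, 2 blocks, and largest block 2, the block sizes (in nonincreasing order) are [2, 1].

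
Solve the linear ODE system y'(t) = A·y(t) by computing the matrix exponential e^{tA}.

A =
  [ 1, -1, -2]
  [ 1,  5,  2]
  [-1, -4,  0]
e^{tA} =
  [t^2*exp(2*t) - t*exp(2*t) + exp(2*t), 3*t^2*exp(2*t) - t*exp(2*t), 2*t^2*exp(2*t) - 2*t*exp(2*t)]
  [t*exp(2*t), 3*t*exp(2*t) + exp(2*t), 2*t*exp(2*t)]
  [-t^2*exp(2*t)/2 - t*exp(2*t), -3*t^2*exp(2*t)/2 - 4*t*exp(2*t), -t^2*exp(2*t) - 2*t*exp(2*t) + exp(2*t)]

Strategy: write A = P · J · P⁻¹ where J is a Jordan canonical form, so e^{tA} = P · e^{tJ} · P⁻¹, and e^{tJ} can be computed block-by-block.

A has Jordan form
J =
  [2, 1, 0]
  [0, 2, 1]
  [0, 0, 2]
(up to reordering of blocks).

Per-block formulas:
  For a 3×3 Jordan block J_3(2): exp(t · J_3(2)) = e^(2t)·(I + t·N + (t^2/2)·N^2), where N is the 3×3 nilpotent shift.

After assembling e^{tJ} and conjugating by P, we get:

e^{tA} =
  [t^2*exp(2*t) - t*exp(2*t) + exp(2*t), 3*t^2*exp(2*t) - t*exp(2*t), 2*t^2*exp(2*t) - 2*t*exp(2*t)]
  [t*exp(2*t), 3*t*exp(2*t) + exp(2*t), 2*t*exp(2*t)]
  [-t^2*exp(2*t)/2 - t*exp(2*t), -3*t^2*exp(2*t)/2 - 4*t*exp(2*t), -t^2*exp(2*t) - 2*t*exp(2*t) + exp(2*t)]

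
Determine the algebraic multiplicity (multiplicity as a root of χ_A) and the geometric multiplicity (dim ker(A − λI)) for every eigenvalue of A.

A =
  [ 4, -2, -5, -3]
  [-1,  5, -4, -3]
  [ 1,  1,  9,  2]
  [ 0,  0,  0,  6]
λ = 6: alg = 4, geom = 2

Step 1 — factor the characteristic polynomial to read off the algebraic multiplicities:
  χ_A(x) = (x - 6)^4

Step 2 — compute geometric multiplicities via the rank-nullity identity g(λ) = n − rank(A − λI):
  rank(A − (6)·I) = 2, so dim ker(A − (6)·I) = n − 2 = 2

Summary:
  λ = 6: algebraic multiplicity = 4, geometric multiplicity = 2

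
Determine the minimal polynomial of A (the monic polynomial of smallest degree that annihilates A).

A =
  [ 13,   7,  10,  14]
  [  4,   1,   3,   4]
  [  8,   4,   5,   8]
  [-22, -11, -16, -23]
x^3 + 3*x^2 + 3*x + 1

The characteristic polynomial is χ_A(x) = (x + 1)^4, so the eigenvalues are known. The minimal polynomial is
  m_A(x) = Π_λ (x − λ)^{k_λ}
where k_λ is the size of the *largest* Jordan block for λ (equivalently, the smallest k with (A − λI)^k v = 0 for every generalised eigenvector v of λ).

  λ = -1: largest Jordan block has size 3, contributing (x + 1)^3

So m_A(x) = (x + 1)^3 = x^3 + 3*x^2 + 3*x + 1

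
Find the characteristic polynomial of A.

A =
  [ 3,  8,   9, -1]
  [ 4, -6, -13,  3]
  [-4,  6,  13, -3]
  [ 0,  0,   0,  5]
x^4 - 15*x^3 + 75*x^2 - 125*x

Expanding det(x·I − A) (e.g. by cofactor expansion or by noting that A is similar to its Jordan form J, which has the same characteristic polynomial as A) gives
  χ_A(x) = x^4 - 15*x^3 + 75*x^2 - 125*x
which factors as x*(x - 5)^3. The eigenvalues (with algebraic multiplicities) are λ = 0 with multiplicity 1, λ = 5 with multiplicity 3.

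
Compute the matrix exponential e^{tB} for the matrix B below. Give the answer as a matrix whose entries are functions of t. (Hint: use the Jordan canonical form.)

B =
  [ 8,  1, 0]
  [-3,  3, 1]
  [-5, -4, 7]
e^{tB} =
  [t^2*exp(6*t)/2 + 2*t*exp(6*t) + exp(6*t), -t^2*exp(6*t)/2 + t*exp(6*t), t^2*exp(6*t)/2]
  [-t^2*exp(6*t) - 3*t*exp(6*t), t^2*exp(6*t) - 3*t*exp(6*t) + exp(6*t), -t^2*exp(6*t) + t*exp(6*t)]
  [-3*t^2*exp(6*t)/2 - 5*t*exp(6*t), 3*t^2*exp(6*t)/2 - 4*t*exp(6*t), -3*t^2*exp(6*t)/2 + t*exp(6*t) + exp(6*t)]

Strategy: write B = P · J · P⁻¹ where J is a Jordan canonical form, so e^{tB} = P · e^{tJ} · P⁻¹, and e^{tJ} can be computed block-by-block.

B has Jordan form
J =
  [6, 1, 0]
  [0, 6, 1]
  [0, 0, 6]
(up to reordering of blocks).

Per-block formulas:
  For a 3×3 Jordan block J_3(6): exp(t · J_3(6)) = e^(6t)·(I + t·N + (t^2/2)·N^2), where N is the 3×3 nilpotent shift.

After assembling e^{tJ} and conjugating by P, we get:

e^{tB} =
  [t^2*exp(6*t)/2 + 2*t*exp(6*t) + exp(6*t), -t^2*exp(6*t)/2 + t*exp(6*t), t^2*exp(6*t)/2]
  [-t^2*exp(6*t) - 3*t*exp(6*t), t^2*exp(6*t) - 3*t*exp(6*t) + exp(6*t), -t^2*exp(6*t) + t*exp(6*t)]
  [-3*t^2*exp(6*t)/2 - 5*t*exp(6*t), 3*t^2*exp(6*t)/2 - 4*t*exp(6*t), -3*t^2*exp(6*t)/2 + t*exp(6*t) + exp(6*t)]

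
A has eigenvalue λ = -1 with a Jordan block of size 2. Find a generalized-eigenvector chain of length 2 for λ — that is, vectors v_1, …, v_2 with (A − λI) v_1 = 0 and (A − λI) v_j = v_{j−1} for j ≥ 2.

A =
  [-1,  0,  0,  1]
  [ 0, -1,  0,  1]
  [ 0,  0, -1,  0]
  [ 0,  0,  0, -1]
A Jordan chain for λ = -1 of length 2:
v_1 = (1, 1, 0, 0)ᵀ
v_2 = (0, 0, 0, 1)ᵀ

Let N = A − (-1)·I. We want v_2 with N^2 v_2 = 0 but N^1 v_2 ≠ 0; then v_{j-1} := N · v_j for j = 2, …, 2.

Pick v_2 = (0, 0, 0, 1)ᵀ.
Then v_1 = N · v_2 = (1, 1, 0, 0)ᵀ.

Sanity check: (A − (-1)·I) v_1 = (0, 0, 0, 0)ᵀ = 0. ✓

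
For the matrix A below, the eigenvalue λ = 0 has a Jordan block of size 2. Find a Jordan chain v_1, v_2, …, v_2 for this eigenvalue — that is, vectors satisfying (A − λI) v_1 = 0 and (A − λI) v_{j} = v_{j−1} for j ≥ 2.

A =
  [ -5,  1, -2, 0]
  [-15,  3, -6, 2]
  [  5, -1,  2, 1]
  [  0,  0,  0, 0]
A Jordan chain for λ = 0 of length 2:
v_1 = (-5, -15, 5, 0)ᵀ
v_2 = (1, 0, 0, 0)ᵀ

Let N = A − (0)·I. We want v_2 with N^2 v_2 = 0 but N^1 v_2 ≠ 0; then v_{j-1} := N · v_j for j = 2, …, 2.

Pick v_2 = (1, 0, 0, 0)ᵀ.
Then v_1 = N · v_2 = (-5, -15, 5, 0)ᵀ.

Sanity check: (A − (0)·I) v_1 = (0, 0, 0, 0)ᵀ = 0. ✓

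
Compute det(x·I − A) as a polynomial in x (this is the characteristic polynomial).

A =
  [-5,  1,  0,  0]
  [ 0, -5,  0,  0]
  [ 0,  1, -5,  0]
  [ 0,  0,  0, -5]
x^4 + 20*x^3 + 150*x^2 + 500*x + 625

Expanding det(x·I − A) (e.g. by cofactor expansion or by noting that A is similar to its Jordan form J, which has the same characteristic polynomial as A) gives
  χ_A(x) = x^4 + 20*x^3 + 150*x^2 + 500*x + 625
which factors as (x + 5)^4. The eigenvalues (with algebraic multiplicities) are λ = -5 with multiplicity 4.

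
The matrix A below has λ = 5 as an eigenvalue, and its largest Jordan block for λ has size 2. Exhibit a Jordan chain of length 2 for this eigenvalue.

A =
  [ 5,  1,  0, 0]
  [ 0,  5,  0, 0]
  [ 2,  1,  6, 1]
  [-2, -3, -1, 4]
A Jordan chain for λ = 5 of length 2:
v_1 = (0, 0, 2, -2)ᵀ
v_2 = (1, 0, 0, 0)ᵀ

Let N = A − (5)·I. We want v_2 with N^2 v_2 = 0 but N^1 v_2 ≠ 0; then v_{j-1} := N · v_j for j = 2, …, 2.

Pick v_2 = (1, 0, 0, 0)ᵀ.
Then v_1 = N · v_2 = (0, 0, 2, -2)ᵀ.

Sanity check: (A − (5)·I) v_1 = (0, 0, 0, 0)ᵀ = 0. ✓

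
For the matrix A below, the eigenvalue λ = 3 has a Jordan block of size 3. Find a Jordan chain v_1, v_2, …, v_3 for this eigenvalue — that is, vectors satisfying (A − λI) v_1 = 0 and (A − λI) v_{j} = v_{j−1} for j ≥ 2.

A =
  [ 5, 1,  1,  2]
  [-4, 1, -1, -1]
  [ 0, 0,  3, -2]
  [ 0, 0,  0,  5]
A Jordan chain for λ = 3 of length 3:
v_1 = (1, -2, 0, 0)ᵀ
v_2 = (1, -1, 0, 0)ᵀ
v_3 = (0, 0, 1, 0)ᵀ

Let N = A − (3)·I. We want v_3 with N^3 v_3 = 0 but N^2 v_3 ≠ 0; then v_{j-1} := N · v_j for j = 3, …, 2.

Pick v_3 = (0, 0, 1, 0)ᵀ.
Then v_2 = N · v_3 = (1, -1, 0, 0)ᵀ.
Then v_1 = N · v_2 = (1, -2, 0, 0)ᵀ.

Sanity check: (A − (3)·I) v_1 = (0, 0, 0, 0)ᵀ = 0. ✓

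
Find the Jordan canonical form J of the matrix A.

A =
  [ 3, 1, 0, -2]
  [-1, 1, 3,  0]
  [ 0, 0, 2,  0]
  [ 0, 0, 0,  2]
J_3(2) ⊕ J_1(2)

The characteristic polynomial is
  det(x·I − A) = x^4 - 8*x^3 + 24*x^2 - 32*x + 16 = (x - 2)^4

Eigenvalues and multiplicities (the geometric multiplicity of λ is n − rank(A − λI), which equals the number of Jordan blocks for λ):
  λ = 2: algebraic multiplicity = 4, geometric multiplicity = 2

Determining the block sizes for each eigenvalue:
  λ = 2: with am = 4 and gm = 2, the partition is not yet determined (e.g. several partitions of 4 into 2 parts exist). Let N = A − (2)·I. Computing rank(N^1) = 2, rank(N^2) = 1, rank(N^3) = 0; the number of blocks of size ≥ j is rank(N^{j−1}) − rank(N^j), giving [2, 1, 1]. So we have 1 block(s) of size 3, 1 block(s) of size 1 → block sizes [3, 1]

Assembling the blocks gives a Jordan form
J =
  [2, 1, 0, 0]
  [0, 2, 1, 0]
  [0, 0, 2, 0]
  [0, 0, 0, 2]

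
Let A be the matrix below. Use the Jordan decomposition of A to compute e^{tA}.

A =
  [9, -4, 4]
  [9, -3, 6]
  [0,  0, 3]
e^{tA} =
  [6*t*exp(3*t) + exp(3*t), -4*t*exp(3*t), 4*t*exp(3*t)]
  [9*t*exp(3*t), -6*t*exp(3*t) + exp(3*t), 6*t*exp(3*t)]
  [0, 0, exp(3*t)]

Strategy: write A = P · J · P⁻¹ where J is a Jordan canonical form, so e^{tA} = P · e^{tJ} · P⁻¹, and e^{tJ} can be computed block-by-block.

A has Jordan form
J =
  [3, 1, 0]
  [0, 3, 0]
  [0, 0, 3]
(up to reordering of blocks).

Per-block formulas:
  For a 1×1 block at λ = 3: exp(t · [3]) = [e^(3t)].
  For a 2×2 Jordan block J_2(3): exp(t · J_2(3)) = e^(3t)·(I + t·N), where N is the 2×2 nilpotent shift.

After assembling e^{tJ} and conjugating by P, we get:

e^{tA} =
  [6*t*exp(3*t) + exp(3*t), -4*t*exp(3*t), 4*t*exp(3*t)]
  [9*t*exp(3*t), -6*t*exp(3*t) + exp(3*t), 6*t*exp(3*t)]
  [0, 0, exp(3*t)]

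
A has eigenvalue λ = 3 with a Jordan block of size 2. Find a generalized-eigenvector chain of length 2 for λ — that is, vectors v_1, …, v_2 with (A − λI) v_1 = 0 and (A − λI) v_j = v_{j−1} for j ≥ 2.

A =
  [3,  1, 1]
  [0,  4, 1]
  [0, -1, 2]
A Jordan chain for λ = 3 of length 2:
v_1 = (1, 1, -1)ᵀ
v_2 = (0, 1, 0)ᵀ

Let N = A − (3)·I. We want v_2 with N^2 v_2 = 0 but N^1 v_2 ≠ 0; then v_{j-1} := N · v_j for j = 2, …, 2.

Pick v_2 = (0, 1, 0)ᵀ.
Then v_1 = N · v_2 = (1, 1, -1)ᵀ.

Sanity check: (A − (3)·I) v_1 = (0, 0, 0)ᵀ = 0. ✓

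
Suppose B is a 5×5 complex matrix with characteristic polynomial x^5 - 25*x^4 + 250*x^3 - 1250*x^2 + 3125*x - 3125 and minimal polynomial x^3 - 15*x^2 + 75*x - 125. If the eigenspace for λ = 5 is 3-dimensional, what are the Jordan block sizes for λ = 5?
Block sizes for λ = 5: [3, 1, 1]

Step 1 — from the characteristic polynomial, algebraic multiplicity of λ = 5 is 5. From dim ker(B − (5)·I) = 3, there are exactly 3 Jordan blocks for λ = 5.
Step 2 — from the minimal polynomial, the factor (x − 5)^3 tells us the largest block for λ = 5 has size 3.
Step 3 — with total size 5, 3 blocks, and largest block 3, the block sizes (in nonincreasing order) are [3, 1, 1].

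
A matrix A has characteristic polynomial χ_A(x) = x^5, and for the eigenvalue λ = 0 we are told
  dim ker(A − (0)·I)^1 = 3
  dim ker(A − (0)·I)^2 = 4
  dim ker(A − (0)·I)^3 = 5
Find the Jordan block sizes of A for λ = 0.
Block sizes for λ = 0: [3, 1, 1]

From the dimensions of kernels of powers, the number of Jordan blocks of size at least j is d_j − d_{j−1} where d_j = dim ker(N^j) (with d_0 = 0). Computing the differences gives [3, 1, 1].
The number of blocks of size exactly k is (#blocks of size ≥ k) − (#blocks of size ≥ k + 1), so the partition is: 2 block(s) of size 1, 1 block(s) of size 3.
In nonincreasing order the block sizes are [3, 1, 1].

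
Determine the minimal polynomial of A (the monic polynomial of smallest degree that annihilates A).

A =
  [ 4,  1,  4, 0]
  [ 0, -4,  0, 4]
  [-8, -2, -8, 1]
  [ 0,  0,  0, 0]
x^4 + 8*x^3 + 16*x^2

The characteristic polynomial is χ_A(x) = x^2*(x + 4)^2, so the eigenvalues are known. The minimal polynomial is
  m_A(x) = Π_λ (x − λ)^{k_λ}
where k_λ is the size of the *largest* Jordan block for λ (equivalently, the smallest k with (A − λI)^k v = 0 for every generalised eigenvector v of λ).

  λ = -4: largest Jordan block has size 2, contributing (x + 4)^2
  λ = 0: largest Jordan block has size 2, contributing (x − 0)^2

So m_A(x) = x^2*(x + 4)^2 = x^4 + 8*x^3 + 16*x^2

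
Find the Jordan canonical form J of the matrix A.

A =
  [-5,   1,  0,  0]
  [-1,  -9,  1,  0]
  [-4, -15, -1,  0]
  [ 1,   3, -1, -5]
J_3(-5) ⊕ J_1(-5)

The characteristic polynomial is
  det(x·I − A) = x^4 + 20*x^3 + 150*x^2 + 500*x + 625 = (x + 5)^4

Eigenvalues and multiplicities (the geometric multiplicity of λ is n − rank(A − λI), which equals the number of Jordan blocks for λ):
  λ = -5: algebraic multiplicity = 4, geometric multiplicity = 2

Determining the block sizes for each eigenvalue:
  λ = -5: with am = 4 and gm = 2, the partition is not yet determined (e.g. several partitions of 4 into 2 parts exist). Let N = A − (-5)·I. Computing rank(N^1) = 2, rank(N^2) = 1, rank(N^3) = 0; the number of blocks of size ≥ j is rank(N^{j−1}) − rank(N^j), giving [2, 1, 1]. So we have 1 block(s) of size 3, 1 block(s) of size 1 → block sizes [3, 1]

Assembling the blocks gives a Jordan form
J =
  [-5,  1,  0,  0]
  [ 0, -5,  1,  0]
  [ 0,  0, -5,  0]
  [ 0,  0,  0, -5]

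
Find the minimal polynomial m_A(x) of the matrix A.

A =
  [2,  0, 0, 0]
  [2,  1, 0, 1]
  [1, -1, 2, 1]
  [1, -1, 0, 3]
x^3 - 6*x^2 + 12*x - 8

The characteristic polynomial is χ_A(x) = (x - 2)^4, so the eigenvalues are known. The minimal polynomial is
  m_A(x) = Π_λ (x − λ)^{k_λ}
where k_λ is the size of the *largest* Jordan block for λ (equivalently, the smallest k with (A − λI)^k v = 0 for every generalised eigenvector v of λ).

  λ = 2: largest Jordan block has size 3, contributing (x − 2)^3

So m_A(x) = (x - 2)^3 = x^3 - 6*x^2 + 12*x - 8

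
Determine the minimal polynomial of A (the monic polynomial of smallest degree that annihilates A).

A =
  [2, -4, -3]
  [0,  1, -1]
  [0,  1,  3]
x^3 - 6*x^2 + 12*x - 8

The characteristic polynomial is χ_A(x) = (x - 2)^3, so the eigenvalues are known. The minimal polynomial is
  m_A(x) = Π_λ (x − λ)^{k_λ}
where k_λ is the size of the *largest* Jordan block for λ (equivalently, the smallest k with (A − λI)^k v = 0 for every generalised eigenvector v of λ).

  λ = 2: largest Jordan block has size 3, contributing (x − 2)^3

So m_A(x) = (x - 2)^3 = x^3 - 6*x^2 + 12*x - 8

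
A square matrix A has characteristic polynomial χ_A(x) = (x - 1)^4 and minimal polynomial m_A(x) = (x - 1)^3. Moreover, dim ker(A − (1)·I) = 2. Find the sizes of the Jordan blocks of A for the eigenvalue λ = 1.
Block sizes for λ = 1: [3, 1]

Step 1 — from the characteristic polynomial, algebraic multiplicity of λ = 1 is 4. From dim ker(A − (1)·I) = 2, there are exactly 2 Jordan blocks for λ = 1.
Step 2 — from the minimal polynomial, the factor (x − 1)^3 tells us the largest block for λ = 1 has size 3.
Step 3 — with total size 4, 2 blocks, and largest block 3, the block sizes (in nonincreasing order) are [3, 1].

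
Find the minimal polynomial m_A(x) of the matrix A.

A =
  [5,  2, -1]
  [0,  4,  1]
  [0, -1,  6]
x^3 - 15*x^2 + 75*x - 125

The characteristic polynomial is χ_A(x) = (x - 5)^3, so the eigenvalues are known. The minimal polynomial is
  m_A(x) = Π_λ (x − λ)^{k_λ}
where k_λ is the size of the *largest* Jordan block for λ (equivalently, the smallest k with (A − λI)^k v = 0 for every generalised eigenvector v of λ).

  λ = 5: largest Jordan block has size 3, contributing (x − 5)^3

So m_A(x) = (x - 5)^3 = x^3 - 15*x^2 + 75*x - 125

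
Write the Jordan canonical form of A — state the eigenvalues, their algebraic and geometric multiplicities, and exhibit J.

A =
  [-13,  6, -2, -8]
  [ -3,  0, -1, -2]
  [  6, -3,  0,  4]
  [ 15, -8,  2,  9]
J_3(-1) ⊕ J_1(-1)

The characteristic polynomial is
  det(x·I − A) = x^4 + 4*x^3 + 6*x^2 + 4*x + 1 = (x + 1)^4

Eigenvalues and multiplicities (the geometric multiplicity of λ is n − rank(A − λI), which equals the number of Jordan blocks for λ):
  λ = -1: algebraic multiplicity = 4, geometric multiplicity = 2

Determining the block sizes for each eigenvalue:
  λ = -1: with am = 4 and gm = 2, the partition is not yet determined (e.g. several partitions of 4 into 2 parts exist). Let N = A − (-1)·I. Computing rank(N^1) = 2, rank(N^2) = 1, rank(N^3) = 0; the number of blocks of size ≥ j is rank(N^{j−1}) − rank(N^j), giving [2, 1, 1]. So we have 1 block(s) of size 3, 1 block(s) of size 1 → block sizes [3, 1]

Assembling the blocks gives a Jordan form
J =
  [-1,  1,  0,  0]
  [ 0, -1,  1,  0]
  [ 0,  0, -1,  0]
  [ 0,  0,  0, -1]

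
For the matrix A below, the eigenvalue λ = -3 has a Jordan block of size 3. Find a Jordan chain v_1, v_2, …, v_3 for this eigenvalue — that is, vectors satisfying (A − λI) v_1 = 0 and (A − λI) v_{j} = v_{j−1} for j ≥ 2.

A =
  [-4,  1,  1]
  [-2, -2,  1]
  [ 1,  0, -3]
A Jordan chain for λ = -3 of length 3:
v_1 = (0, 1, -1)ᵀ
v_2 = (-1, -2, 1)ᵀ
v_3 = (1, 0, 0)ᵀ

Let N = A − (-3)·I. We want v_3 with N^3 v_3 = 0 but N^2 v_3 ≠ 0; then v_{j-1} := N · v_j for j = 3, …, 2.

Pick v_3 = (1, 0, 0)ᵀ.
Then v_2 = N · v_3 = (-1, -2, 1)ᵀ.
Then v_1 = N · v_2 = (0, 1, -1)ᵀ.

Sanity check: (A − (-3)·I) v_1 = (0, 0, 0)ᵀ = 0. ✓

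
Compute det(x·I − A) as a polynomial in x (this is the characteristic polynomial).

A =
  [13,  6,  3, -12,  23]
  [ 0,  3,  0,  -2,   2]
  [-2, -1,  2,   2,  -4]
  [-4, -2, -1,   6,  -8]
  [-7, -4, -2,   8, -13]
x^5 - 11*x^4 + 48*x^3 - 104*x^2 + 112*x - 48

Expanding det(x·I − A) (e.g. by cofactor expansion or by noting that A is similar to its Jordan form J, which has the same characteristic polynomial as A) gives
  χ_A(x) = x^5 - 11*x^4 + 48*x^3 - 104*x^2 + 112*x - 48
which factors as (x - 3)*(x - 2)^4. The eigenvalues (with algebraic multiplicities) are λ = 2 with multiplicity 4, λ = 3 with multiplicity 1.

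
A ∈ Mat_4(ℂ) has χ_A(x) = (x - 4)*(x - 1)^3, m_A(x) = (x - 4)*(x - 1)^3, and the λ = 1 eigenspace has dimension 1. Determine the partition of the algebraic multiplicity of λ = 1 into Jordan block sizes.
Block sizes for λ = 1: [3]

Step 1 — from the characteristic polynomial, algebraic multiplicity of λ = 1 is 3. From dim ker(A − (1)·I) = 1, there are exactly 1 Jordan blocks for λ = 1.
Step 2 — from the minimal polynomial, the factor (x − 1)^3 tells us the largest block for λ = 1 has size 3.
Step 3 — with total size 3, 1 blocks, and largest block 3, the block sizes (in nonincreasing order) are [3].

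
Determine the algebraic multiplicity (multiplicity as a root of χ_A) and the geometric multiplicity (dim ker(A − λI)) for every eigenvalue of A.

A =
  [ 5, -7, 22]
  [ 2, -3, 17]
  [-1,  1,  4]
λ = 2: alg = 3, geom = 1

Step 1 — factor the characteristic polynomial to read off the algebraic multiplicities:
  χ_A(x) = (x - 2)^3

Step 2 — compute geometric multiplicities via the rank-nullity identity g(λ) = n − rank(A − λI):
  rank(A − (2)·I) = 2, so dim ker(A − (2)·I) = n − 2 = 1

Summary:
  λ = 2: algebraic multiplicity = 3, geometric multiplicity = 1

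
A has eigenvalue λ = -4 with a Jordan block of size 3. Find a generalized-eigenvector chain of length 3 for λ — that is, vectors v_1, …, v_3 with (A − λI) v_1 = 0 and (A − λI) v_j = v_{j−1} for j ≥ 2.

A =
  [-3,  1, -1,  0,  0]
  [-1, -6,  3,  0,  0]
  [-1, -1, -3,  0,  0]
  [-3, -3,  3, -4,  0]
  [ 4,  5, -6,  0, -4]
A Jordan chain for λ = -4 of length 3:
v_1 = (1, -2, -1, -3, 5)ᵀ
v_2 = (1, -1, -1, -3, 4)ᵀ
v_3 = (1, 0, 0, 0, 0)ᵀ

Let N = A − (-4)·I. We want v_3 with N^3 v_3 = 0 but N^2 v_3 ≠ 0; then v_{j-1} := N · v_j for j = 3, …, 2.

Pick v_3 = (1, 0, 0, 0, 0)ᵀ.
Then v_2 = N · v_3 = (1, -1, -1, -3, 4)ᵀ.
Then v_1 = N · v_2 = (1, -2, -1, -3, 5)ᵀ.

Sanity check: (A − (-4)·I) v_1 = (0, 0, 0, 0, 0)ᵀ = 0. ✓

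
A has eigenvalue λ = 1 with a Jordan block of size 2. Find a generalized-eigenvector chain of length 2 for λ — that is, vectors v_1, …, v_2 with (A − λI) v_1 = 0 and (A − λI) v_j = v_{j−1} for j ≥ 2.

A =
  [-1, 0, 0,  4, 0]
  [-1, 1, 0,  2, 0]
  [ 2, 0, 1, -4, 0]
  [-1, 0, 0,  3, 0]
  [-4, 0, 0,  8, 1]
A Jordan chain for λ = 1 of length 2:
v_1 = (-2, -1, 2, -1, -4)ᵀ
v_2 = (1, 0, 0, 0, 0)ᵀ

Let N = A − (1)·I. We want v_2 with N^2 v_2 = 0 but N^1 v_2 ≠ 0; then v_{j-1} := N · v_j for j = 2, …, 2.

Pick v_2 = (1, 0, 0, 0, 0)ᵀ.
Then v_1 = N · v_2 = (-2, -1, 2, -1, -4)ᵀ.

Sanity check: (A − (1)·I) v_1 = (0, 0, 0, 0, 0)ᵀ = 0. ✓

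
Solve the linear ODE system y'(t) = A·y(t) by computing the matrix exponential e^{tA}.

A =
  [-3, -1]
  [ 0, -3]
e^{tA} =
  [exp(-3*t), -t*exp(-3*t)]
  [0, exp(-3*t)]

Strategy: write A = P · J · P⁻¹ where J is a Jordan canonical form, so e^{tA} = P · e^{tJ} · P⁻¹, and e^{tJ} can be computed block-by-block.

A has Jordan form
J =
  [-3,  1]
  [ 0, -3]
(up to reordering of blocks).

Per-block formulas:
  For a 2×2 Jordan block J_2(-3): exp(t · J_2(-3)) = e^(-3t)·(I + t·N), where N is the 2×2 nilpotent shift.

After assembling e^{tJ} and conjugating by P, we get:

e^{tA} =
  [exp(-3*t), -t*exp(-3*t)]
  [0, exp(-3*t)]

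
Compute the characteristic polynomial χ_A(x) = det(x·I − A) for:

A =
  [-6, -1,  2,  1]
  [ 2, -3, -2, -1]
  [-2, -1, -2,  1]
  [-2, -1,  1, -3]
x^4 + 14*x^3 + 73*x^2 + 168*x + 144

Expanding det(x·I − A) (e.g. by cofactor expansion or by noting that A is similar to its Jordan form J, which has the same characteristic polynomial as A) gives
  χ_A(x) = x^4 + 14*x^3 + 73*x^2 + 168*x + 144
which factors as (x + 3)^2*(x + 4)^2. The eigenvalues (with algebraic multiplicities) are λ = -4 with multiplicity 2, λ = -3 with multiplicity 2.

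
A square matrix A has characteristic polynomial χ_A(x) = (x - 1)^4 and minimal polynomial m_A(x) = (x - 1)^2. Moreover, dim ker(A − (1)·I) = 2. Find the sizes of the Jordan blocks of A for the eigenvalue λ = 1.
Block sizes for λ = 1: [2, 2]

Step 1 — from the characteristic polynomial, algebraic multiplicity of λ = 1 is 4. From dim ker(A − (1)·I) = 2, there are exactly 2 Jordan blocks for λ = 1.
Step 2 — from the minimal polynomial, the factor (x − 1)^2 tells us the largest block for λ = 1 has size 2.
Step 3 — with total size 4, 2 blocks, and largest block 2, the block sizes (in nonincreasing order) are [2, 2].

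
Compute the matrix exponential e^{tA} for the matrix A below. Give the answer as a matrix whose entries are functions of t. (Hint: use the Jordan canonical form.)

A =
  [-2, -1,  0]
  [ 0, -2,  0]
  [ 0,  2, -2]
e^{tA} =
  [exp(-2*t), -t*exp(-2*t), 0]
  [0, exp(-2*t), 0]
  [0, 2*t*exp(-2*t), exp(-2*t)]

Strategy: write A = P · J · P⁻¹ where J is a Jordan canonical form, so e^{tA} = P · e^{tJ} · P⁻¹, and e^{tJ} can be computed block-by-block.

A has Jordan form
J =
  [-2,  1,  0]
  [ 0, -2,  0]
  [ 0,  0, -2]
(up to reordering of blocks).

Per-block formulas:
  For a 1×1 block at λ = -2: exp(t · [-2]) = [e^(-2t)].
  For a 2×2 Jordan block J_2(-2): exp(t · J_2(-2)) = e^(-2t)·(I + t·N), where N is the 2×2 nilpotent shift.

After assembling e^{tJ} and conjugating by P, we get:

e^{tA} =
  [exp(-2*t), -t*exp(-2*t), 0]
  [0, exp(-2*t), 0]
  [0, 2*t*exp(-2*t), exp(-2*t)]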